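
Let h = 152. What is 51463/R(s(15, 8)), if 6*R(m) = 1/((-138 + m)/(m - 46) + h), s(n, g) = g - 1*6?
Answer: 526775268/11 ≈ 4.7889e+7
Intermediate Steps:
s(n, g) = -6 + g (s(n, g) = g - 6 = -6 + g)
R(m) = 1/(6*(152 + (-138 + m)/(-46 + m))) (R(m) = 1/(6*((-138 + m)/(m - 46) + 152)) = 1/(6*((-138 + m)/(-46 + m) + 152)) = 1/(6*(152 + (-138 + m)/(-46 + m))))
51463/R(s(15, 8)) = 51463/(((-46 + (-6 + 8))/(6*(-7130 + 153*(-6 + 8))))) = 51463/(((-46 + 2)/(6*(-7130 + 153*2)))) = 51463/(((1/6)*(-44)/(-7130 + 306))) = 51463/(((1/6)*(-44)/(-6824))) = 51463/(((1/6)*(-1/6824)*(-44))) = 51463/(11/10236) = 51463*(10236/11) = 526775268/11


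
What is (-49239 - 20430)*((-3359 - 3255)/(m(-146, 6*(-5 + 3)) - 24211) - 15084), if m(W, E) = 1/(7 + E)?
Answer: 21202316074191/20176 ≈ 1.0509e+9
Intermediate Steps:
(-49239 - 20430)*((-3359 - 3255)/(m(-146, 6*(-5 + 3)) - 24211) - 15084) = (-49239 - 20430)*((-3359 - 3255)/(1/(7 + 6*(-5 + 3)) - 24211) - 15084) = -69669*(-6614/(1/(7 + 6*(-2)) - 24211) - 15084) = -69669*(-6614/(1/(7 - 12) - 24211) - 15084) = -69669*(-6614/(1/(-5) - 24211) - 15084) = -69669*(-6614/(-⅕ - 24211) - 15084) = -69669*(-6614/(-121056/5) - 15084) = -69669*(-6614*(-5/121056) - 15084) = -69669*(16535/60528 - 15084) = -69669*(-912987817/60528) = 21202316074191/20176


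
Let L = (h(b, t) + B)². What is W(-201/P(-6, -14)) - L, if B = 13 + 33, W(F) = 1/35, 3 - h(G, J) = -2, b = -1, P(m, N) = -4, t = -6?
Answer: -91034/35 ≈ -2601.0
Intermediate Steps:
h(G, J) = 5 (h(G, J) = 3 - 1*(-2) = 3 + 2 = 5)
W(F) = 1/35
B = 46
L = 2601 (L = (5 + 46)² = 51² = 2601)
W(-201/P(-6, -14)) - L = 1/35 - 1*2601 = 1/35 - 2601 = -91034/35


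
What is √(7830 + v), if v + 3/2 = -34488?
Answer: I*√106638/2 ≈ 163.28*I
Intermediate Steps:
v = -68979/2 (v = -3/2 - 34488 = -68979/2 ≈ -34490.)
√(7830 + v) = √(7830 - 68979/2) = √(-53319/2) = I*√106638/2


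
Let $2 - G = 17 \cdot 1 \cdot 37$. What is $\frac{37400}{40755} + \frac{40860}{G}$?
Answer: $- \frac{523700}{8151} \approx -64.25$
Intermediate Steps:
$G = -627$ ($G = 2 - 17 \cdot 1 \cdot 37 = 2 - 17 \cdot 37 = 2 - 629 = -627$)
$\frac{37400}{40755} + \frac{40860}{G} = \frac{37400}{40755} + \frac{40860}{-627} = 37400 \cdot \frac{1}{40755} + 40860 \left(- \frac{1}{627}\right) = \frac{680}{741} - \frac{13620}{209} = - \frac{523700}{8151}$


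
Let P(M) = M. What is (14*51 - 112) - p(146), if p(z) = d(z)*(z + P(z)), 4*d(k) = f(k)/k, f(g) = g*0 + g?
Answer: 529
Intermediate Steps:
f(g) = g (f(g) = 0 + g = g)
d(k) = 1/4 (d(k) = (k/k)/4 = (1/4)*1 = 1/4)
p(z) = z/2 (p(z) = (z + z)/4 = (2*z)/4 = z/2)
(14*51 - 112) - p(146) = (14*51 - 112) - 146/2 = (714 - 112) - 1*73 = 602 - 73 = 529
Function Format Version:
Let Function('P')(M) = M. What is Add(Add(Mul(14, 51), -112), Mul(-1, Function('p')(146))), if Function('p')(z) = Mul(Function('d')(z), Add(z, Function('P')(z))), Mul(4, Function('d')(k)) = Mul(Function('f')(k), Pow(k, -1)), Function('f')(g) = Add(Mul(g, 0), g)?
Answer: 529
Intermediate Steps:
Function('f')(g) = g (Function('f')(g) = Add(0, g) = g)
Function('d')(k) = Rational(1, 4) (Function('d')(k) = Mul(Rational(1, 4), Mul(k, Pow(k, -1))) = Mul(Rational(1, 4), 1) = Rational(1, 4))
Function('p')(z) = Mul(Rational(1, 2), z) (Function('p')(z) = Mul(Rational(1, 4), Add(z, z)) = Mul(Rational(1, 4), Mul(2, z)) = Mul(Rational(1, 2), z))
Add(Add(Mul(14, 51), -112), Mul(-1, Function('p')(146))) = Add(Add(Mul(14, 51), -112), Mul(-1, Mul(Rational(1, 2), 146))) = Add(Add(714, -112), Mul(-1, 73)) = Add(602, -73) = 529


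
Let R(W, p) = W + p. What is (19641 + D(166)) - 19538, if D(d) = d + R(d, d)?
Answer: 601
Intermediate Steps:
D(d) = 3*d (D(d) = d + (d + d) = d + 2*d = 3*d)
(19641 + D(166)) - 19538 = (19641 + 3*166) - 19538 = (19641 + 498) - 19538 = 20139 - 19538 = 601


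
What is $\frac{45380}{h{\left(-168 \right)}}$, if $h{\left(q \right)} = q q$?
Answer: $\frac{11345}{7056} \approx 1.6079$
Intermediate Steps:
$h{\left(q \right)} = q^{2}$
$\frac{45380}{h{\left(-168 \right)}} = \frac{45380}{\left(-168\right)^{2}} = \frac{45380}{28224} = 45380 \cdot \frac{1}{28224} = \frac{11345}{7056}$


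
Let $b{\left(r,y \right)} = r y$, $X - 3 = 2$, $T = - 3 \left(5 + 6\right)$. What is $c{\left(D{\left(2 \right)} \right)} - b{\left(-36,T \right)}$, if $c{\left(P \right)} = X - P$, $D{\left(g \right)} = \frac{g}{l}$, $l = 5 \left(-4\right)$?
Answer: $- \frac{11829}{10} \approx -1182.9$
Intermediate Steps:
$T = -33$ ($T = \left(-3\right) 11 = -33$)
$X = 5$ ($X = 3 + 2 = 5$)
$l = -20$
$D{\left(g \right)} = - \frac{g}{20}$ ($D{\left(g \right)} = \frac{g}{-20} = g \left(- \frac{1}{20}\right) = - \frac{g}{20}$)
$c{\left(P \right)} = 5 - P$
$c{\left(D{\left(2 \right)} \right)} - b{\left(-36,T \right)} = \left(5 - \left(- \frac{1}{20}\right) 2\right) - \left(-36\right) \left(-33\right) = \left(5 - - \frac{1}{10}\right) - 1188 = \left(5 + \frac{1}{10}\right) - 1188 = \frac{51}{10} - 1188 = - \frac{11829}{10}$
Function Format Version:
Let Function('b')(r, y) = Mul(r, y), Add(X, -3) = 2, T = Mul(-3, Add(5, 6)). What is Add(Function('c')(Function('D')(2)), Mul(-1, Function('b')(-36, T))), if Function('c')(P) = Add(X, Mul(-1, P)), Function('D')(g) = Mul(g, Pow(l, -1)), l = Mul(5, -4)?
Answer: Rational(-11829, 10) ≈ -1182.9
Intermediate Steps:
T = -33 (T = Mul(-3, 11) = -33)
X = 5 (X = Add(3, 2) = 5)
l = -20
Function('D')(g) = Mul(Rational(-1, 20), g) (Function('D')(g) = Mul(g, Pow(-20, -1)) = Mul(g, Rational(-1, 20)) = Mul(Rational(-1, 20), g))
Function('c')(P) = Add(5, Mul(-1, P))
Add(Function('c')(Function('D')(2)), Mul(-1, Function('b')(-36, T))) = Add(Add(5, Mul(-1, Mul(Rational(-1, 20), 2))), Mul(-1, Mul(-36, -33))) = Add(Add(5, Mul(-1, Rational(-1, 10))), Mul(-1, 1188)) = Add(Add(5, Rational(1, 10)), -1188) = Add(Rational(51, 10), -1188) = Rational(-11829, 10)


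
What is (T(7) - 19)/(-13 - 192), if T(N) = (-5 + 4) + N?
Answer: 13/205 ≈ 0.063415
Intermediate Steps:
T(N) = -1 + N
(T(7) - 19)/(-13 - 192) = ((-1 + 7) - 19)/(-13 - 192) = (6 - 19)/(-205) = -13*(-1/205) = 13/205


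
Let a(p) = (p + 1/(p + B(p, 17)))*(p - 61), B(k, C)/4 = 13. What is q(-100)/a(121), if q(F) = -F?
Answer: 865/62802 ≈ 0.013773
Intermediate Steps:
B(k, C) = 52 (B(k, C) = 4*13 = 52)
a(p) = (-61 + p)*(p + 1/(52 + p)) (a(p) = (p + 1/(p + 52))*(p - 61) = (p + 1/(52 + p))*(-61 + p) = (-61 + p)*(p + 1/(52 + p)))
q(-100)/a(121) = (-1*(-100))/(((-61 + 121³ - 3171*121 - 9*121²)/(52 + 121))) = 100/(((-61 + 1771561 - 383691 - 9*14641)/173)) = 100/(((-61 + 1771561 - 383691 - 131769)/173)) = 100/(((1/173)*1256040)) = 100/(1256040/173) = 100*(173/1256040) = 865/62802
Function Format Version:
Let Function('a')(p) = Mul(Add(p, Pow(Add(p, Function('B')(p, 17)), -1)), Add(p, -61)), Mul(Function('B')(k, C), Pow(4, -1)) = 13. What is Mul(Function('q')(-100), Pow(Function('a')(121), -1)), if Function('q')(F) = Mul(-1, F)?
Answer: Rational(865, 62802) ≈ 0.013773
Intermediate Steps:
Function('B')(k, C) = 52 (Function('B')(k, C) = Mul(4, 13) = 52)
Function('a')(p) = Mul(Add(-61, p), Add(p, Pow(Add(52, p), -1))) (Function('a')(p) = Mul(Add(p, Pow(Add(p, 52), -1)), Add(p, -61)) = Mul(Add(p, Pow(Add(52, p), -1)), Add(-61, p)) = Mul(Add(-61, p), Add(p, Pow(Add(52, p), -1))))
Mul(Function('q')(-100), Pow(Function('a')(121), -1)) = Mul(Mul(-1, -100), Pow(Mul(Pow(Add(52, 121), -1), Add(-61, Pow(121, 3), Mul(-3171, 121), Mul(-9, Pow(121, 2)))), -1)) = Mul(100, Pow(Mul(Pow(173, -1), Add(-61, 1771561, -383691, Mul(-9, 14641))), -1)) = Mul(100, Pow(Mul(Rational(1, 173), Add(-61, 1771561, -383691, -131769)), -1)) = Mul(100, Pow(Mul(Rational(1, 173), 1256040), -1)) = Mul(100, Pow(Rational(1256040, 173), -1)) = Mul(100, Rational(173, 1256040)) = Rational(865, 62802)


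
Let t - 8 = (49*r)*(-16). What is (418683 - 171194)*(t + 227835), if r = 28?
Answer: 50955757699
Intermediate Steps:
t = -21944 (t = 8 + (49*28)*(-16) = 8 + 1372*(-16) = 8 - 21952 = -21944)
(418683 - 171194)*(t + 227835) = (418683 - 171194)*(-21944 + 227835) = 247489*205891 = 50955757699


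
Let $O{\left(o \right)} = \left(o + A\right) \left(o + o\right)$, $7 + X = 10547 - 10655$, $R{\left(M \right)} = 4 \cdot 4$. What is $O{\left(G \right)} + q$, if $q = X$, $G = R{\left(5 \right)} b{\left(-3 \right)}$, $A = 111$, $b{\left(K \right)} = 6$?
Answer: $39629$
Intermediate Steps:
$R{\left(M \right)} = 16$
$X = -115$ ($X = -7 + \left(10547 - 10655\right) = -7 - 108 = -115$)
$G = 96$ ($G = 16 \cdot 6 = 96$)
$O{\left(o \right)} = 2 o \left(111 + o\right)$ ($O{\left(o \right)} = \left(o + 111\right) \left(o + o\right) = \left(111 + o\right) 2 o = 2 o \left(111 + o\right)$)
$q = -115$
$O{\left(G \right)} + q = 2 \cdot 96 \left(111 + 96\right) - 115 = 2 \cdot 96 \cdot 207 - 115 = 39744 - 115 = 39629$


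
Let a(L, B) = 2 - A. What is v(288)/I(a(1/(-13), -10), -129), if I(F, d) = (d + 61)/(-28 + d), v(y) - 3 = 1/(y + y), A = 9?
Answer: 271453/39168 ≈ 6.9305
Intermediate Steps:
v(y) = 3 + 1/(2*y) (v(y) = 3 + 1/(y + y) = 3 + 1/(2*y))
a(L, B) = -7 (a(L, B) = 2 - 1*9 = 2 - 9 = -7)
I(F, d) = (61 + d)/(-28 + d)
v(288)/I(a(1/(-13), -10), -129) = (3 + (½)/288)/(((61 - 129)/(-28 - 129))) = (3 + (½)*(1/288))/((-68/(-157))) = (3 + 1/576)/((-1/157*(-68))) = 1729/(576*(68/157)) = (1729/576)*(157/68) = 271453/39168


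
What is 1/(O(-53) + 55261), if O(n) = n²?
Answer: 1/58070 ≈ 1.7221e-5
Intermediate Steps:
1/(O(-53) + 55261) = 1/((-53)² + 55261) = 1/(2809 + 55261) = 1/58070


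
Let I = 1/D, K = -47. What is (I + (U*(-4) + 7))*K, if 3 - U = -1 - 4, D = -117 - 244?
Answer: 424222/361 ≈ 1175.1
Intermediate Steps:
D = -361
U = 8 (U = 3 - (-1 - 4) = 3 - 1*(-5) = 3 + 5 = 8)
I = -1/361 (I = 1/(-361) = -1/361 ≈ -0.0027701)
(I + (U*(-4) + 7))*K = (-1/361 + (8*(-4) + 7))*(-47) = (-1/361 + (-32 + 7))*(-47) = (-1/361 - 25)*(-47) = -9026/361*(-47) = 424222/361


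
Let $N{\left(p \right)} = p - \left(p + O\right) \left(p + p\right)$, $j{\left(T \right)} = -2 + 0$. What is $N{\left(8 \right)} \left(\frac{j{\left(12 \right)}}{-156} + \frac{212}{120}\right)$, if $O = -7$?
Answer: $- \frac{2776}{195} \approx -14.236$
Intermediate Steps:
$j{\left(T \right)} = -2$
$N{\left(p \right)} = p - 2 p \left(-7 + p\right)$ ($N{\left(p \right)} = p - \left(p - 7\right) \left(p + p\right) = p - \left(-7 + p\right) 2 p = p - 2 p \left(-7 + p\right)$)
$N{\left(8 \right)} \left(\frac{j{\left(12 \right)}}{-156} + \frac{212}{120}\right) = 8 \left(15 - 16\right) \left(- \frac{2}{-156} + \frac{212}{120}\right) = 8 \left(15 - 16\right) \left(\left(-2\right) \left(- \frac{1}{156}\right) + 212 \cdot \frac{1}{120}\right) = 8 \left(-1\right) \left(\frac{1}{78} + \frac{53}{30}\right) = \left(-8\right) \frac{347}{195} = - \frac{2776}{195}$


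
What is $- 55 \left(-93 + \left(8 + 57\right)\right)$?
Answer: $1540$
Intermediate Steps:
$- 55 \left(-93 + \left(8 + 57\right)\right) = - 55 \left(-93 + 65\right) = \left(-55\right) \left(-28\right) = 1540$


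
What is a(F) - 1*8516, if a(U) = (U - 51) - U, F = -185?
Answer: -8567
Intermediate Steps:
a(U) = -51 (a(U) = (-51 + U) - U = -51)
a(F) - 1*8516 = -51 - 1*8516 = -51 - 8516 = -8567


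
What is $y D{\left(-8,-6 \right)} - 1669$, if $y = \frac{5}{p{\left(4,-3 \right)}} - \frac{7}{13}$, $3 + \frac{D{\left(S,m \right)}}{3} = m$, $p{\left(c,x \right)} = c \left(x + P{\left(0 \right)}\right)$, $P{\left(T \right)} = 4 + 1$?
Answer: $- \frac{173819}{104} \approx -1671.3$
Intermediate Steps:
$P{\left(T \right)} = 5$
$p{\left(c,x \right)} = c \left(5 + x\right)$ ($p{\left(c,x \right)} = c \left(x + 5\right) = c \left(5 + x\right)$)
$D{\left(S,m \right)} = -9 + 3 m$
$y = \frac{9}{104}$ ($y = \frac{5}{4 \left(5 - 3\right)} - \frac{7}{13} = \frac{5}{4 \cdot 2} - \frac{7}{13} = \frac{5}{8} - \frac{7}{13} = \frac{9}{104} \approx 0.086538$)
$y D{\left(-8,-6 \right)} - 1669 = \frac{9 \left(-9 + 3 \left(-6\right)\right)}{104} - 1669 = \frac{9 \left(-9 - 18\right)}{104} - 1669 = \frac{9}{104} \left(-27\right) - 1669 = - \frac{243}{104} - 1669 = - \frac{173819}{104}$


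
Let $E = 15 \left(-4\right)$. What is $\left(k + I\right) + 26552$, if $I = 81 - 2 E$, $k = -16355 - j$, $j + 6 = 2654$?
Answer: $7750$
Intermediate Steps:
$j = 2648$ ($j = -6 + 2654 = 2648$)
$E = -60$
$k = -19003$ ($k = -16355 - 2648 = -19003$)
$I = 201$ ($I = 81 - -120 = 81 + 120 = 201$)
$\left(k + I\right) + 26552 = \left(-19003 + 201\right) + 26552 = -18802 + 26552 = 7750$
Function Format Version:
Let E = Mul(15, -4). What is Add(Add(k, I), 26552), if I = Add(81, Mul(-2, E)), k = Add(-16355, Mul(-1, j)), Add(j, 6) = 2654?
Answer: 7750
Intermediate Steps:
j = 2648 (j = Add(-6, 2654) = 2648)
E = -60
k = -19003 (k = Add(-16355, Mul(-1, 2648)) = Add(-16355, -2648) = -19003)
I = 201 (I = Add(81, Mul(-2, -60)) = Add(81, 120) = 201)
Add(Add(k, I), 26552) = Add(Add(-19003, 201), 26552) = Add(-18802, 26552) = 7750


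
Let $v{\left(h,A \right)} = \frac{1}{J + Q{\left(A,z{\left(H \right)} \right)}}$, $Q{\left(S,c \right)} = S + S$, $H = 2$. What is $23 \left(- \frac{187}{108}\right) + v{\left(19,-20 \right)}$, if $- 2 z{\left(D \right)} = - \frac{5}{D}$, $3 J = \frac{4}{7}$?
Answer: $- \frac{224869}{5643} \approx -39.849$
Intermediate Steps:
$J = \frac{4}{21}$ ($J = \frac{4 \cdot \frac{1}{7}}{3} = \frac{1}{3} \cdot \frac{4}{7} = \frac{4}{21} \approx 0.19048$)
$z{\left(D \right)} = \frac{5}{2 D}$ ($z{\left(D \right)} = - \frac{\left(-5\right) \frac{1}{D}}{2} = \frac{5}{2 D}$)
$Q{\left(S,c \right)} = 2 S$
$v{\left(h,A \right)} = \frac{1}{\frac{4}{21} + 2 A}$
$23 \left(- \frac{187}{108}\right) + v{\left(19,-20 \right)} = 23 \left(- \frac{187}{108}\right) + \frac{21}{2 \left(2 + 21 \left(-20\right)\right)} = 23 \left(\left(-187\right) \frac{1}{108}\right) + \frac{21}{2 \left(2 - 420\right)} = 23 \left(- \frac{187}{108}\right) + \frac{21}{2 \left(-418\right)} = - \frac{4301}{108} + \frac{21}{2} \left(- \frac{1}{418}\right) = - \frac{4301}{108} - \frac{21}{836} = - \frac{224869}{5643}$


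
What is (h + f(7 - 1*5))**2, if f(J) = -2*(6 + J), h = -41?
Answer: 3249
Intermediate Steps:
f(J) = -12 - 2*J
(h + f(7 - 1*5))**2 = (-41 + (-12 - 2*(7 - 1*5)))**2 = (-41 + (-12 - 2*(7 - 5)))**2 = (-41 + (-12 - 2*2))**2 = (-41 + (-12 - 4))**2 = (-41 - 16)**2 = (-57)**2 = 3249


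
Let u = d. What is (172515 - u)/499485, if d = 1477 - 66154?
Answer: 79064/166495 ≈ 0.47487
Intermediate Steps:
d = -64677
u = -64677
(172515 - u)/499485 = (172515 - 1*(-64677))/499485 = (172515 + 64677)*(1/499485) = 237192*(1/499485) = 79064/166495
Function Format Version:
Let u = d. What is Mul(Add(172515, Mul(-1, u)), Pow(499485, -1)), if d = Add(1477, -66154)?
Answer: Rational(79064, 166495) ≈ 0.47487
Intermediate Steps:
d = -64677
u = -64677
Mul(Add(172515, Mul(-1, u)), Pow(499485, -1)) = Mul(Add(172515, Mul(-1, -64677)), Pow(499485, -1)) = Mul(Add(172515, 64677), Rational(1, 499485)) = Mul(237192, Rational(1, 499485)) = Rational(79064, 166495)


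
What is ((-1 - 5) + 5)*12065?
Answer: -12065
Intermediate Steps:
((-1 - 5) + 5)*12065 = (-6 + 5)*12065 = -1*12065 = -12065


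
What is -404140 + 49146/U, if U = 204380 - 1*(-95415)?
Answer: -121159102154/299795 ≈ -4.0414e+5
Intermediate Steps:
U = 299795 (U = 204380 + 95415 = 299795)
-404140 + 49146/U = -404140 + 49146/299795 = -121159102154/299795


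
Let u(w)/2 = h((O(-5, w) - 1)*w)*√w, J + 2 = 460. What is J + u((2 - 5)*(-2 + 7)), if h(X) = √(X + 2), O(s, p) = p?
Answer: 458 + 22*I*√30 ≈ 458.0 + 120.5*I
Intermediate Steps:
J = 458 (J = -2 + 460 = 458)
h(X) = √(2 + X)
u(w) = 2*√w*√(2 + w*(-1 + w)) (u(w) = 2*(√(2 + (w - 1)*w)*√w) = 2*(√(2 + (-1 + w)*w)*√w) = 2*(√(2 + w*(-1 + w))*√w) = 2*(√w*√(2 + w*(-1 + w))) = 2*√w*√(2 + w*(-1 + w)))
J + u((2 - 5)*(-2 + 7)) = 458 + 2*√((2 - 5)*(-2 + 7))*√(2 + ((2 - 5)*(-2 + 7))*(-1 + (2 - 5)*(-2 + 7))) = 458 + 2*√(-3*5)*√(2 + (-3*5)*(-1 - 3*5)) = 458 + 2*√(-15)*√(2 - 15*(-1 - 15)) = 458 + 2*(I*√15)*√(2 - 15*(-16)) = 458 + 2*(I*√15)*√(2 + 240) = 458 + 2*(I*√15)*√242 = 458 + 2*(I*√15)*(11*√2) = 458 + 22*I*√30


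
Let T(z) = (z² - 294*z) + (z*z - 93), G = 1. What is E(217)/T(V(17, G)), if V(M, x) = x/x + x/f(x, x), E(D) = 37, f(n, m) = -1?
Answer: -37/93 ≈ -0.39785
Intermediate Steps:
V(M, x) = 1 - x (V(M, x) = x/x + x/(-1) = 1 + x*(-1) = 1 - x)
T(z) = -93 - 294*z + 2*z² (T(z) = (z² - 294*z) + (z² - 93) = (z² - 294*z) + (-93 + z²) = -93 - 294*z + 2*z²)
E(217)/T(V(17, G)) = 37/(-93 - 294*(1 - 1*1) + 2*(1 - 1*1)²) = 37/(-93 - 294*(1 - 1) + 2*(1 - 1)²) = 37/(-93 - 294*0 + 2*0²) = 37/(-93 + 0 + 2*0) = 37/(-93 + 0 + 0) = 37/(-93) = 37*(-1/93) = -37/93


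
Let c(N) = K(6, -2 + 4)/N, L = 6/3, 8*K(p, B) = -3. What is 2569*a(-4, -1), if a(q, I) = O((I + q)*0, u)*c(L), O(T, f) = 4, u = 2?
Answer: -7707/4 ≈ -1926.8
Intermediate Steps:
K(p, B) = -3/8 (K(p, B) = (1/8)*(-3) = -3/8)
L = 2 (L = 6*(1/3) = 2)
c(N) = -3/(8*N)
a(q, I) = -3/4 (a(q, I) = 4*(-3/8/2) = 4*(-3/8*1/2) = 4*(-3/16) = -3/4)
2569*a(-4, -1) = 2569*(-3/4) = -7707/4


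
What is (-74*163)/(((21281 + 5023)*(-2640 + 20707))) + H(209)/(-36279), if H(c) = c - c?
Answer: -6031/237617184 ≈ -2.5381e-5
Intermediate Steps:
H(c) = 0
(-74*163)/(((21281 + 5023)*(-2640 + 20707))) + H(209)/(-36279) = (-74*163)/(((21281 + 5023)*(-2640 + 20707))) + 0/(-36279) = -12062/(26304*18067) + 0*(-1/36279) = -12062/475234368 + 0 = -12062*1/475234368 + 0 = -6031/237617184 + 0 = -6031/237617184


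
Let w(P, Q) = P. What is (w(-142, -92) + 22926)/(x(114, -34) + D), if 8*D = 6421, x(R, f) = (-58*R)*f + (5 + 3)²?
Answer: 182272/1805397 ≈ 0.10096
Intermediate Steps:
x(R, f) = 64 - 58*R*f (x(R, f) = -58*R*f + 8² = -58*R*f + 64 = 64 - 58*R*f)
D = 6421/8 (D = (⅛)*6421 = 6421/8 ≈ 802.63)
(w(-142, -92) + 22926)/(x(114, -34) + D) = (-142 + 22926)/((64 - 58*114*(-34)) + 6421/8) = 22784/((64 + 224808) + 6421/8) = 22784/(224872 + 6421/8) = 22784/(1805397/8) = 22784*(8/1805397) = 182272/1805397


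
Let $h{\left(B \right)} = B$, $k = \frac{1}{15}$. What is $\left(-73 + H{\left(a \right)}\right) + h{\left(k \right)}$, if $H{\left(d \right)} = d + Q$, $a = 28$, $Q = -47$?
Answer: $- \frac{1379}{15} \approx -91.933$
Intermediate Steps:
$k = \frac{1}{15} \approx 0.066667$
$H{\left(d \right)} = -47 + d$ ($H{\left(d \right)} = d - 47 = -47 + d$)
$\left(-73 + H{\left(a \right)}\right) + h{\left(k \right)} = \left(-73 + \left(-47 + 28\right)\right) + \frac{1}{15} = \left(-73 - 19\right) + \frac{1}{15} = -92 + \frac{1}{15} = - \frac{1379}{15}$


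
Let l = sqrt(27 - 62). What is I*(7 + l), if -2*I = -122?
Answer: 427 + 61*I*sqrt(35) ≈ 427.0 + 360.88*I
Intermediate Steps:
I = 61 (I = -1/2*(-122) = 61)
l = I*sqrt(35) (l = sqrt(-35) = I*sqrt(35) ≈ 5.9161*I)
I*(7 + l) = 61*(7 + I*sqrt(35)) = 427 + 61*I*sqrt(35)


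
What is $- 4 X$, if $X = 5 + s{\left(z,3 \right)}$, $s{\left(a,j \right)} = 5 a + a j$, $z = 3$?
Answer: $-116$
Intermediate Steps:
$X = 29$ ($X = 5 + 3 \left(5 + 3\right) = 5 + 3 \cdot 8 = 5 + 24 = 29$)
$- 4 X = \left(-4\right) 29 = -116$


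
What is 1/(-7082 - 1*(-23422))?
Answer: 1/16340 ≈ 6.1200e-5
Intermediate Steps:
1/(-7082 - 1*(-23422)) = 1/(-7082 + 23422) = 1/16340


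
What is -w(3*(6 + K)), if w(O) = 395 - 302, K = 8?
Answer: -93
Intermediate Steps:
w(O) = 93
-w(3*(6 + K)) = -1*93 = -93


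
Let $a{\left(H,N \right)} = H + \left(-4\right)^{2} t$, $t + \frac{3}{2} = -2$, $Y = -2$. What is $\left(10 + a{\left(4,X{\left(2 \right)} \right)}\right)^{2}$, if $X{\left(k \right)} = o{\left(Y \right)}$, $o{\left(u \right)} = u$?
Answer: $1764$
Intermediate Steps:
$t = - \frac{7}{2}$ ($t = - \frac{3}{2} - 2 = - \frac{7}{2} \approx -3.5$)
$X{\left(k \right)} = -2$
$a{\left(H,N \right)} = -56 + H$ ($a{\left(H,N \right)} = H + \left(-4\right)^{2} \left(- \frac{7}{2}\right) = H + 16 \left(- \frac{7}{2}\right) = H - 56 = -56 + H$)
$\left(10 + a{\left(4,X{\left(2 \right)} \right)}\right)^{2} = \left(10 + \left(-56 + 4\right)\right)^{2} = \left(10 - 52\right)^{2} = \left(-42\right)^{2} = 1764$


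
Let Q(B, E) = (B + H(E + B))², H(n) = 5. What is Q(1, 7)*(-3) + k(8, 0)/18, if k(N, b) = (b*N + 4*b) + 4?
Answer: -970/9 ≈ -107.78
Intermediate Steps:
k(N, b) = 4 + 4*b + N*b (k(N, b) = (N*b + 4*b) + 4 = (4*b + N*b) + 4 = 4 + 4*b + N*b)
Q(B, E) = (5 + B)² (Q(B, E) = (B + 5)² = (5 + B)²)
Q(1, 7)*(-3) + k(8, 0)/18 = (5 + 1)²*(-3) + (4 + 4*0 + 8*0)/18 = 6²*(-3) + (4 + 0 + 0)*(1/18) = 36*(-3) + 4*(1/18) = -108 + 2/9 = -970/9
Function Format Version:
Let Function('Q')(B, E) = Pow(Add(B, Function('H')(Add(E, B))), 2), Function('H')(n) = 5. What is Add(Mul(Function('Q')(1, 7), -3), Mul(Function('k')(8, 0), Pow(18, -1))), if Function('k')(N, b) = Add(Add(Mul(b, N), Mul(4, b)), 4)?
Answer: Rational(-970, 9) ≈ -107.78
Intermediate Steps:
Function('k')(N, b) = Add(4, Mul(4, b), Mul(N, b)) (Function('k')(N, b) = Add(Add(Mul(N, b), Mul(4, b)), 4) = Add(Add(Mul(4, b), Mul(N, b)), 4) = Add(4, Mul(4, b), Mul(N, b)))
Function('Q')(B, E) = Pow(Add(5, B), 2) (Function('Q')(B, E) = Pow(Add(B, 5), 2) = Pow(Add(5, B), 2))
Add(Mul(Function('Q')(1, 7), -3), Mul(Function('k')(8, 0), Pow(18, -1))) = Add(Mul(Pow(Add(5, 1), 2), -3), Mul(Add(4, Mul(4, 0), Mul(8, 0)), Pow(18, -1))) = Add(Mul(Pow(6, 2), -3), Mul(Add(4, 0, 0), Rational(1, 18))) = Add(Mul(36, -3), Mul(4, Rational(1, 18))) = Add(-108, Rational(2, 9)) = Rational(-970, 9)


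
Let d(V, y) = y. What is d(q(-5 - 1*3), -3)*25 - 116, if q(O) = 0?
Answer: -191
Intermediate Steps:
d(q(-5 - 1*3), -3)*25 - 116 = -3*25 - 116 = -75 - 116 = -191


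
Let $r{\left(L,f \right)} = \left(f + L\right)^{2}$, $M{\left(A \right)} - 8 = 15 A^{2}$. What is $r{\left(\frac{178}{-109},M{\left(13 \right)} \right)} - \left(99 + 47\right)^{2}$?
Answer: $\frac{76480730685}{11881} \approx 6.4372 \cdot 10^{6}$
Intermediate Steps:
$M{\left(A \right)} = 8 + 15 A^{2}$
$r{\left(L,f \right)} = \left(L + f\right)^{2}$
$r{\left(\frac{178}{-109},M{\left(13 \right)} \right)} - \left(99 + 47\right)^{2} = \left(\frac{178}{-109} + \left(8 + 15 \cdot 13^{2}\right)\right)^{2} - \left(99 + 47\right)^{2} = \left(178 \left(- \frac{1}{109}\right) + \left(8 + 15 \cdot 169\right)\right)^{2} - 146^{2} = \left(- \frac{178}{109} + \left(8 + 2535\right)\right)^{2} - 21316 = \left(- \frac{178}{109} + 2543\right)^{2} - 21316 = \left(\frac{277009}{109}\right)^{2} - 21316 = \frac{76733986081}{11881} - 21316 = \frac{76480730685}{11881}$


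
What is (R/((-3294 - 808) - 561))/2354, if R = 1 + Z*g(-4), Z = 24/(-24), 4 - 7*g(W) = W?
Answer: 1/76836914 ≈ 1.3015e-8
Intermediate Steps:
g(W) = 4/7 - W/7
Z = -1 (Z = 24*(-1/24) = -1)
R = -⅐ (R = 1 - (4/7 - ⅐*(-4)) = 1 - (4/7 + 4/7) = 1 - 1*8/7 = 1 - 8/7 = -⅐ ≈ -0.14286)
(R/((-3294 - 808) - 561))/2354 = -1/(7*((-3294 - 808) - 561))/2354 = -1/(7*(-4102 - 561))*(1/2354) = -⅐/(-4663)*(1/2354) = -⅐*(-1/4663)*(1/2354) = (1/32641)*(1/2354) = 1/76836914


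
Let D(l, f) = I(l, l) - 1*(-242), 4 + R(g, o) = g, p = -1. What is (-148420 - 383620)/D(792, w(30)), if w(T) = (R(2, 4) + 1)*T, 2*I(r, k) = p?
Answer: -1064080/483 ≈ -2203.1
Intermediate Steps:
I(r, k) = -½ (I(r, k) = (½)*(-1) = -½)
R(g, o) = -4 + g
w(T) = -T (w(T) = ((-4 + 2) + 1)*T = (-2 + 1)*T = -T)
D(l, f) = 483/2 (D(l, f) = -½ - 1*(-242) = -½ + 242 = 483/2)
(-148420 - 383620)/D(792, w(30)) = (-148420 - 383620)/(483/2) = -532040*2/483 = -1064080/483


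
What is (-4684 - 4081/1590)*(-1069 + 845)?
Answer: 15746864/15 ≈ 1.0498e+6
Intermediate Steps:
(-4684 - 4081/1590)*(-1069 + 845) = (-4684 - 4081*1/1590)*(-224) = (-4684 - 77/30)*(-224) = -140597/30*(-224) = 15746864/15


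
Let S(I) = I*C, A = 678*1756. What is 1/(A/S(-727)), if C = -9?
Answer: 2181/396856 ≈ 0.0054957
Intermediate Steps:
A = 1190568
S(I) = -9*I (S(I) = I*(-9) = -9*I)
1/(A/S(-727)) = 1/(1190568/((-9*(-727)))) = 1/(1190568/6543) = 1/(1190568*(1/6543)) = 1/(396856/2181) = 2181/396856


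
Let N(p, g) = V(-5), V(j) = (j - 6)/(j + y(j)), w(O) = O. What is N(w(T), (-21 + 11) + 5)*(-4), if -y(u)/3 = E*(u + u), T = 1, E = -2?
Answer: -44/65 ≈ -0.67692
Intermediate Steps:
y(u) = 12*u (y(u) = -(-6)*(u + u) = -(-6)*2*u = -(-12)*u = 12*u)
V(j) = (-6 + j)/(13*j) (V(j) = (j - 6)/(j + 12*j) = (-6 + j)/((13*j)) = (-6 + j)*(1/(13*j)) = (-6 + j)/(13*j))
N(p, g) = 11/65 (N(p, g) = (1/13)*(-6 - 5)/(-5) = (1/13)*(-1/5)*(-11) = 11/65)
N(w(T), (-21 + 11) + 5)*(-4) = (11/65)*(-4) = -44/65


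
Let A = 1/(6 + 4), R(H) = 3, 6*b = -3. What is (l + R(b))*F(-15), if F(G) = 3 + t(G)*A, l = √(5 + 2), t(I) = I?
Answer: 9/2 + 3*√7/2 ≈ 8.4686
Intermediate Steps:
b = -½ (b = (⅙)*(-3) = -½ ≈ -0.50000)
l = √7 ≈ 2.6458
A = ⅒ (A = 1/10 = ⅒ ≈ 0.10000)
F(G) = 3 + G/10 (F(G) = 3 + G*(⅒) = 3 + G/10)
(l + R(b))*F(-15) = (√7 + 3)*(3 + (⅒)*(-15)) = (3 + √7)*(3 - 3/2) = (3 + √7)*(3/2) = 9/2 + 3*√7/2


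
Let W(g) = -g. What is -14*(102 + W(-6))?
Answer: -1512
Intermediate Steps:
-14*(102 + W(-6)) = -14*(102 - 1*(-6)) = -14*(102 + 6) = -14*108 = -1512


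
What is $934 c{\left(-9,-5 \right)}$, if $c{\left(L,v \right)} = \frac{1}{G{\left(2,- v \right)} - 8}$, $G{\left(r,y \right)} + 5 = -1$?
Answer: $- \frac{467}{7} \approx -66.714$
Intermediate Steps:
$G{\left(r,y \right)} = -6$ ($G{\left(r,y \right)} = -5 - 1 = -6$)
$c{\left(L,v \right)} = - \frac{1}{14}$ ($c{\left(L,v \right)} = \frac{1}{-6 - 8} = \frac{1}{-14} = - \frac{1}{14}$)
$934 c{\left(-9,-5 \right)} = 934 \left(- \frac{1}{14}\right) = - \frac{467}{7}$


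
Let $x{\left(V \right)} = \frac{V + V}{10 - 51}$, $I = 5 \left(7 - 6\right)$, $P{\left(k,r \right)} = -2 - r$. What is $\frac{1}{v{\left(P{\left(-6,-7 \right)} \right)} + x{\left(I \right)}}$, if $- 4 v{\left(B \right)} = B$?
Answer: $- \frac{164}{245} \approx -0.66939$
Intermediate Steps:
$I = 5$ ($I = 5 \cdot 1 = 5$)
$v{\left(B \right)} = - \frac{B}{4}$
$x{\left(V \right)} = - \frac{2 V}{41}$ ($x{\left(V \right)} = \frac{2 V}{-41} = 2 V \left(- \frac{1}{41}\right) = - \frac{2 V}{41}$)
$\frac{1}{v{\left(P{\left(-6,-7 \right)} \right)} + x{\left(I \right)}} = \frac{1}{- \frac{-2 - -7}{4} - \frac{10}{41}} = \frac{1}{- \frac{-2 + 7}{4} - \frac{10}{41}} = \frac{1}{\left(- \frac{1}{4}\right) 5 - \frac{10}{41}} = \frac{1}{- \frac{5}{4} - \frac{10}{41}} = \frac{1}{- \frac{245}{164}} = - \frac{164}{245}$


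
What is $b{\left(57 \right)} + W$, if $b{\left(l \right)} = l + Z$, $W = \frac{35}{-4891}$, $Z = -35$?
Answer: $\frac{107567}{4891} \approx 21.993$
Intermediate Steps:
$W = - \frac{35}{4891}$ ($W = 35 \left(- \frac{1}{4891}\right) = - \frac{35}{4891} \approx -0.007156$)
$b{\left(l \right)} = -35 + l$ ($b{\left(l \right)} = l - 35 = -35 + l$)
$b{\left(57 \right)} + W = \left(-35 + 57\right) - \frac{35}{4891} = 22 - \frac{35}{4891} = \frac{107567}{4891}$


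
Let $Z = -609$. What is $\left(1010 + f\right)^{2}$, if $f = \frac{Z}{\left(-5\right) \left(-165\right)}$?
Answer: $\frac{77032337209}{75625} \approx 1.0186 \cdot 10^{6}$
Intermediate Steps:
$f = - \frac{203}{275}$ ($f = - \frac{609}{\left(-5\right) \left(-165\right)} = - \frac{609}{825} = \left(-609\right) \frac{1}{825} = - \frac{203}{275} \approx -0.73818$)
$\left(1010 + f\right)^{2} = \left(1010 - \frac{203}{275}\right)^{2} = \left(\frac{277547}{275}\right)^{2} = \frac{77032337209}{75625}$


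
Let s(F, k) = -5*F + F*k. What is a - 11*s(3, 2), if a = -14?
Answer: 85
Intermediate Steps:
a - 11*s(3, 2) = -14 - 33*(-5 + 2) = -14 - 33*(-3) = -14 - 11*(-9) = -14 + 99 = 85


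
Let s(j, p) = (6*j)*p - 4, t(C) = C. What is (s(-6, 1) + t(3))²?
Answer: 1369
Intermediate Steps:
s(j, p) = -4 + 6*j*p (s(j, p) = 6*j*p - 4 = -4 + 6*j*p)
(s(-6, 1) + t(3))² = ((-4 + 6*(-6)*1) + 3)² = ((-4 - 36) + 3)² = (-40 + 3)² = (-37)² = 1369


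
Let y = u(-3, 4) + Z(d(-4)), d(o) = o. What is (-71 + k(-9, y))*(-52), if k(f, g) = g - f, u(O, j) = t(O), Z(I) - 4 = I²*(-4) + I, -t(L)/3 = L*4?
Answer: 4680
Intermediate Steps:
t(L) = -12*L (t(L) = -3*L*4 = -12*L)
Z(I) = 4 + I - 4*I² (Z(I) = 4 + (I²*(-4) + I) = 4 + (-4*I² + I) = 4 + (I - 4*I²) = 4 + I - 4*I²)
u(O, j) = -12*O
y = -28 (y = -12*(-3) + (4 - 4 - 4*(-4)²) = 36 + (4 - 4 - 4*16) = 36 + (4 - 4 - 64) = 36 - 64 = -28)
(-71 + k(-9, y))*(-52) = (-71 + (-28 - 1*(-9)))*(-52) = (-71 + (-28 + 9))*(-52) = (-71 - 19)*(-52) = -90*(-52) = 4680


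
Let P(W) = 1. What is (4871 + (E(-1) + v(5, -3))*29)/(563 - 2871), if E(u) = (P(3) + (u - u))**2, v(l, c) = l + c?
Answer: -2479/1154 ≈ -2.1482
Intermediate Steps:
v(l, c) = c + l
E(u) = 1 (E(u) = (1 + (u - u))**2 = (1 + 0)**2 = 1**2 = 1)
(4871 + (E(-1) + v(5, -3))*29)/(563 - 2871) = (4871 + (1 + (-3 + 5))*29)/(563 - 2871) = (4871 + (1 + 2)*29)/(-2308) = (4871 + 3*29)*(-1/2308) = (4871 + 87)*(-1/2308) = 4958*(-1/2308) = -2479/1154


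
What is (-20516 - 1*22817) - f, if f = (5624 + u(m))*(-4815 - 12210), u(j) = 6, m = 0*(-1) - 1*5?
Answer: 95807417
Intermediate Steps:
m = -5 (m = 0 - 5 = -5)
f = -95850750 (f = (5624 + 6)*(-4815 - 12210) = 5630*(-17025) = -95850750)
(-20516 - 1*22817) - f = (-20516 - 1*22817) - 1*(-95850750) = (-20516 - 22817) + 95850750 = -43333 + 95850750 = 95807417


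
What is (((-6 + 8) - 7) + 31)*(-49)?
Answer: -1274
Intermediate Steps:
(((-6 + 8) - 7) + 31)*(-49) = ((2 - 7) + 31)*(-49) = (-5 + 31)*(-49) = 26*(-49) = -1274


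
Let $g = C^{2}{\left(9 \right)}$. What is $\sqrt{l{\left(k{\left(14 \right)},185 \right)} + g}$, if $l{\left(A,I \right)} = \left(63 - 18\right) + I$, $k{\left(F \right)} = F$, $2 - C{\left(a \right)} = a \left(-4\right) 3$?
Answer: $3 \sqrt{1370} \approx 111.04$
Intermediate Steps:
$C{\left(a \right)} = 2 + 12 a$ ($C{\left(a \right)} = 2 - a \left(-4\right) 3 = 2 - - 4 a 3 = 2 - - 12 a = 2 + 12 a$)
$g = 12100$ ($g = \left(2 + 12 \cdot 9\right)^{2} = \left(2 + 108\right)^{2} = 110^{2} = 12100$)
$l{\left(A,I \right)} = 45 + I$
$\sqrt{l{\left(k{\left(14 \right)},185 \right)} + g} = \sqrt{\left(45 + 185\right) + 12100} = \sqrt{230 + 12100} = \sqrt{12330} = 3 \sqrt{1370}$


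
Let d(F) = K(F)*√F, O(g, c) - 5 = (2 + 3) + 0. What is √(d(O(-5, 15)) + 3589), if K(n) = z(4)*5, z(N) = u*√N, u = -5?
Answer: √(3589 - 50*√10) ≈ 58.574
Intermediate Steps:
z(N) = -5*√N
O(g, c) = 10 (O(g, c) = 5 + ((2 + 3) + 0) = 5 + (5 + 0) = 5 + 5 = 10)
K(n) = -50 (K(n) = -5*√4*5 = -5*2*5 = -10*5 = -50)
d(F) = -50*√F
√(d(O(-5, 15)) + 3589) = √(-50*√10 + 3589) = √(3589 - 50*√10)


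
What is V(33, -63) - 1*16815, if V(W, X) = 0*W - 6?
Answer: -16821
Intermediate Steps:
V(W, X) = -6 (V(W, X) = 0 - 6 = -6)
V(33, -63) - 1*16815 = -6 - 1*16815 = -6 - 16815 = -16821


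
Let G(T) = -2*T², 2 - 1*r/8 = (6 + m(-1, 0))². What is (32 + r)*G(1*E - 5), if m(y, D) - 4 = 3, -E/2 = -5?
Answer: 65200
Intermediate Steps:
E = 10 (E = -2*(-5) = 10)
m(y, D) = 7 (m(y, D) = 4 + 3 = 7)
r = -1336 (r = 16 - 8*(6 + 7)² = 16 - 8*13² = 16 - 8*169 = 16 - 1352 = -1336)
(32 + r)*G(1*E - 5) = (32 - 1336)*(-2*(1*10 - 5)²) = -(-2608)*(10 - 5)² = -(-2608)*5² = -(-2608)*25 = -1304*(-50) = 65200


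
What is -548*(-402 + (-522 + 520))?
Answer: 221392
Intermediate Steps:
-548*(-402 + (-522 + 520)) = -548*(-402 - 2) = -548*(-404) = 221392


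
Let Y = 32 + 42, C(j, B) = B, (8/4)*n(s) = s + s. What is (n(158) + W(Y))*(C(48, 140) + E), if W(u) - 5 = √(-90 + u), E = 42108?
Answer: 6886424 + 168992*I ≈ 6.8864e+6 + 1.6899e+5*I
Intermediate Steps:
n(s) = s (n(s) = (s + s)/2 = (2*s)/2 = s)
Y = 74
W(u) = 5 + √(-90 + u)
(n(158) + W(Y))*(C(48, 140) + E) = (158 + (5 + √(-90 + 74)))*(140 + 42108) = (158 + (5 + √(-16)))*42248 = (158 + (5 + 4*I))*42248 = (163 + 4*I)*42248 = 6886424 + 168992*I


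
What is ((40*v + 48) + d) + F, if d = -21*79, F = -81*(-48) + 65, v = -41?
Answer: 702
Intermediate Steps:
F = 3953 (F = 3888 + 65 = 3953)
d = -1659
((40*v + 48) + d) + F = ((40*(-41) + 48) - 1659) + 3953 = ((-1640 + 48) - 1659) + 3953 = (-1592 - 1659) + 3953 = -3251 + 3953 = 702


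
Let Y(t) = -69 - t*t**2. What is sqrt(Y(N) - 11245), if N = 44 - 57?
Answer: 3*I*sqrt(1013) ≈ 95.483*I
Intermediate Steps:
N = -13
Y(t) = -69 - t**3
sqrt(Y(N) - 11245) = sqrt((-69 - 1*(-13)**3) - 11245) = sqrt((-69 - 1*(-2197)) - 11245) = sqrt((-69 + 2197) - 11245) = sqrt(2128 - 11245) = sqrt(-9117) = 3*I*sqrt(1013)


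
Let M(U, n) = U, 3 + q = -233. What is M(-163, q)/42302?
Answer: -163/42302 ≈ -0.0038532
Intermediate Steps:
q = -236 (q = -3 - 233 = -236)
M(-163, q)/42302 = -163/42302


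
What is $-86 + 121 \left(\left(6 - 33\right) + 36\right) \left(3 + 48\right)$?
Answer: $55453$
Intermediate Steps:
$-86 + 121 \left(\left(6 - 33\right) + 36\right) \left(3 + 48\right) = -86 + 121 \left(-27 + 36\right) 51 = -86 + 121 \cdot 9 \cdot 51 = -86 + 121 \cdot 459 = -86 + 55539 = 55453$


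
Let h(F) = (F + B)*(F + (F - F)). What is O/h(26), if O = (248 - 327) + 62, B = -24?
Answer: -17/52 ≈ -0.32692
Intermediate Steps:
h(F) = F*(-24 + F) (h(F) = (F - 24)*(F + (F - F)) = (-24 + F)*(F + 0) = (-24 + F)*F = F*(-24 + F))
O = -17 (O = -79 + 62 = -17)
O/h(26) = -17*1/(26*(-24 + 26)) = -17/(26*2) = -17/52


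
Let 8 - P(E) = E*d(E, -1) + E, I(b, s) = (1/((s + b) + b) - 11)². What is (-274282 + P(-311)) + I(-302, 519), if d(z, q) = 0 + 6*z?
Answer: -6171361929/7225 ≈ -8.5417e+5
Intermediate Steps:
d(z, q) = 6*z
I(b, s) = (-11 + 1/(s + 2*b))² (I(b, s) = (1/((b + s) + b) - 11)² = (1/(s + 2*b) - 11)² = (-11 + 1/(s + 2*b))²)
P(E) = 8 - E - 6*E² (P(E) = 8 - (E*(6*E) + E) = 8 - (6*E² + E) = 8 - (E + 6*E²) = 8 + (-E - 6*E²) = 8 - E - 6*E²)
(-274282 + P(-311)) + I(-302, 519) = (-274282 + (8 - 1*(-311) - 6*(-311)²)) + (-1 + 11*519 + 22*(-302))²/(519 + 2*(-302))² = (-274282 + (8 + 311 - 6*96721)) + (-1 + 5709 - 6644)²/(519 - 604)² = (-274282 + (8 + 311 - 580326)) + (-936)²/(-85)² = (-274282 - 580007) + (1/7225)*876096 = -854289 + 876096/7225 = -6171361929/7225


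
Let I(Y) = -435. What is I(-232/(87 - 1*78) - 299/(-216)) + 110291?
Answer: 109856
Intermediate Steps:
I(-232/(87 - 1*78) - 299/(-216)) + 110291 = -435 + 110291 = 109856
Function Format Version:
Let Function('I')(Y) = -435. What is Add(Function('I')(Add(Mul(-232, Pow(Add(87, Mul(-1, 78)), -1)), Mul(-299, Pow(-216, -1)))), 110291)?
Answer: 109856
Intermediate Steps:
Add(Function('I')(Add(Mul(-232, Pow(Add(87, Mul(-1, 78)), -1)), Mul(-299, Pow(-216, -1)))), 110291) = Add(-435, 110291) = 109856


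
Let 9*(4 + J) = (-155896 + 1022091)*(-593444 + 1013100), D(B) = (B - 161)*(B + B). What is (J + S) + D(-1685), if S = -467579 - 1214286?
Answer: 363544781279/9 ≈ 4.0394e+10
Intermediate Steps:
S = -1681865
D(B) = 2*B*(-161 + B) (D(B) = (-161 + B)*(2*B) = 2*B*(-161 + B))
J = 363503928884/9 (J = -4 + ((-155896 + 1022091)*(-593444 + 1013100))/9 = -4 + (866195*419656)/9 = -4 + (⅑)*363503928920 = -4 + 363503928920/9 = 363503928884/9 ≈ 4.0389e+10)
(J + S) + D(-1685) = (363503928884/9 - 1681865) + 2*(-1685)*(-161 - 1685) = 363488792099/9 + 2*(-1685)*(-1846) = 363488792099/9 + 6221020 = 363544781279/9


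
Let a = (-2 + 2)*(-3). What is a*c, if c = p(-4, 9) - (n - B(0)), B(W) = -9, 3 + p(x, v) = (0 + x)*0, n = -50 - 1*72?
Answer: 0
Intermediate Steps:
n = -122 (n = -50 - 72 = -122)
p(x, v) = -3 (p(x, v) = -3 + (0 + x)*0 = -3 + x*0 = -3 + 0 = -3)
a = 0 (a = 0*(-3) = 0)
c = 110 (c = -3 - (-122 - 1*(-9)) = -3 - (-122 + 9) = -3 - 1*(-113) = -3 + 113 = 110)
a*c = 0*110 = 0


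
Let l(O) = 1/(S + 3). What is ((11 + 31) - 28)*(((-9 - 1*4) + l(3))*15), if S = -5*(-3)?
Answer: -8155/3 ≈ -2718.3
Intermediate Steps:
S = 15
l(O) = 1/18 (l(O) = 1/(15 + 3) = 1/18)
((11 + 31) - 28)*(((-9 - 1*4) + l(3))*15) = ((11 + 31) - 28)*(((-9 - 1*4) + 1/18)*15) = (42 - 28)*(((-9 - 4) + 1/18)*15) = 14*((-13 + 1/18)*15) = 14*(-233/18*15) = 14*(-1165/6) = -8155/3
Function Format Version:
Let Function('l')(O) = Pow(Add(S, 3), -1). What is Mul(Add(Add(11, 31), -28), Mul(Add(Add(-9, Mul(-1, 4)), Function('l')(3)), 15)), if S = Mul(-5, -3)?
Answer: Rational(-8155, 3) ≈ -2718.3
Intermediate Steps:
S = 15
Function('l')(O) = Rational(1, 18) (Function('l')(O) = Pow(Add(15, 3), -1) = Pow(18, -1) = Rational(1, 18))
Mul(Add(Add(11, 31), -28), Mul(Add(Add(-9, Mul(-1, 4)), Function('l')(3)), 15)) = Mul(Add(Add(11, 31), -28), Mul(Add(Add(-9, Mul(-1, 4)), Rational(1, 18)), 15)) = Mul(Add(42, -28), Mul(Add(Add(-9, -4), Rational(1, 18)), 15)) = Mul(14, Mul(Add(-13, Rational(1, 18)), 15)) = Mul(14, Mul(Rational(-233, 18), 15)) = Mul(14, Rational(-1165, 6)) = Rational(-8155, 3)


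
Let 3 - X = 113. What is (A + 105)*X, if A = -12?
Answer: -10230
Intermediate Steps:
X = -110 (X = 3 - 1*113 = 3 - 113 = -110)
(A + 105)*X = (-12 + 105)*(-110) = 93*(-110) = -10230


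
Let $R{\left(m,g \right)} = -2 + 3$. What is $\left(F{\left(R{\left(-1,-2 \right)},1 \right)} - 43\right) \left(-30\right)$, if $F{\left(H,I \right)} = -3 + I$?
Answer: $1350$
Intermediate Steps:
$R{\left(m,g \right)} = 1$
$\left(F{\left(R{\left(-1,-2 \right)},1 \right)} - 43\right) \left(-30\right) = \left(\left(-3 + 1\right) - 43\right) \left(-30\right) = \left(-2 - 43\right) \left(-30\right) = \left(-45\right) \left(-30\right) = 1350$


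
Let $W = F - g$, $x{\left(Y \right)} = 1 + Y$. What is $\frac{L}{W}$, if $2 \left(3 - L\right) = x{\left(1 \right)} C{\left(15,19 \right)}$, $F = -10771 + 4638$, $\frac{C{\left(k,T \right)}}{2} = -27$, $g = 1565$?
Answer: $- \frac{19}{2566} \approx -0.0074045$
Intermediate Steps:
$C{\left(k,T \right)} = -54$ ($C{\left(k,T \right)} = 2 \left(-27\right) = -54$)
$F = -6133$
$W = -7698$ ($W = -6133 - 1565 = -7698$)
$L = 57$ ($L = 3 - \frac{\left(1 + 1\right) \left(-54\right)}{2} = 3 - \frac{2 \left(-54\right)}{2} = 3 - -54 = 3 + 54 = 57$)
$\frac{L}{W} = \frac{57}{-7698} = 57 \left(- \frac{1}{7698}\right) = - \frac{19}{2566}$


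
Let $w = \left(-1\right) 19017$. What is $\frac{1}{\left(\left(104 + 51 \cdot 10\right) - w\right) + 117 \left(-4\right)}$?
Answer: $\frac{1}{19163} \approx 5.2184 \cdot 10^{-5}$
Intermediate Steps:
$w = -19017$
$\frac{1}{\left(\left(104 + 51 \cdot 10\right) - w\right) + 117 \left(-4\right)} = \frac{1}{\left(\left(104 + 51 \cdot 10\right) - -19017\right) + 117 \left(-4\right)} = \frac{1}{\left(\left(104 + 510\right) + 19017\right) - 468} = \frac{1}{\left(614 + 19017\right) - 468} = \frac{1}{19631 - 468} = \frac{1}{19163}$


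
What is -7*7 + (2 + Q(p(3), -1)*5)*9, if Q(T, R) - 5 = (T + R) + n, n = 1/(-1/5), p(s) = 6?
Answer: 194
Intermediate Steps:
n = -5 (n = 1/(-1*⅕) = 1/(-⅕) = -5)
Q(T, R) = R + T (Q(T, R) = 5 + ((T + R) - 5) = 5 + ((R + T) - 5) = 5 + (-5 + R + T) = R + T)
-7*7 + (2 + Q(p(3), -1)*5)*9 = -7*7 + (2 + (-1 + 6)*5)*9 = -49 + (2 + 5*5)*9 = -49 + (2 + 25)*9 = -49 + 27*9 = -49 + 243 = 194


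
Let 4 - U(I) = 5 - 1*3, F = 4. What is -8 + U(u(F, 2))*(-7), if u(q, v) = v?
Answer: -22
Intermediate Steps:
U(I) = 2 (U(I) = 4 - (5 - 1*3) = 4 - (5 - 3) = 4 - 1*2 = 4 - 2 = 2)
-8 + U(u(F, 2))*(-7) = -8 + 2*(-7) = -8 - 14 = -22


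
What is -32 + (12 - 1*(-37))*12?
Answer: 556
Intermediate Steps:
-32 + (12 - 1*(-37))*12 = -32 + (12 + 37)*12 = -32 + 49*12 = -32 + 588 = 556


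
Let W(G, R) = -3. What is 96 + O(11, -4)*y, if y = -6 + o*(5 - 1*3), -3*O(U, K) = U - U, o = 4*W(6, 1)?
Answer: 96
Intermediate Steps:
o = -12 (o = 4*(-3) = -12)
O(U, K) = 0 (O(U, K) = -(U - U)/3 = -⅓*0 = 0)
y = -30 (y = -6 - 12*(5 - 1*3) = -6 - 12*(5 - 3) = -6 - 12*2 = -6 - 24 = -30)
96 + O(11, -4)*y = 96 + 0*(-30) = 96 + 0 = 96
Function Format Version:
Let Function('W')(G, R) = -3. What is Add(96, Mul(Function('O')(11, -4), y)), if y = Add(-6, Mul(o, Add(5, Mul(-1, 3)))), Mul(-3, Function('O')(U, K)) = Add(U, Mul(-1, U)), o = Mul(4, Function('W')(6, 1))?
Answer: 96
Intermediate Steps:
o = -12 (o = Mul(4, -3) = -12)
Function('O')(U, K) = 0 (Function('O')(U, K) = Mul(Rational(-1, 3), Add(U, Mul(-1, U))) = Mul(Rational(-1, 3), 0) = 0)
y = -30 (y = Add(-6, Mul(-12, Add(5, Mul(-1, 3)))) = Add(-6, Mul(-12, Add(5, -3))) = Add(-6, Mul(-12, 2)) = Add(-6, -24) = -30)
Add(96, Mul(Function('O')(11, -4), y)) = Add(96, Mul(0, -30)) = Add(96, 0) = 96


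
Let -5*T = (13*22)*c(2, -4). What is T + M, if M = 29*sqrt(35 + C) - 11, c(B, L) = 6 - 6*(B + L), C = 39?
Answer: -5203/5 + 29*sqrt(74) ≈ -791.13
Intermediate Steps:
c(B, L) = 6 - 6*B - 6*L (c(B, L) = 6 - (6*B + 6*L) = 6 + (-6*B - 6*L) = 6 - 6*B - 6*L)
T = -5148/5 (T = -13*22*(6 - 6*2 - 6*(-4))/5 = -286*(6 - 12 + 24)/5 = -286*18/5 = -1/5*5148 = -5148/5 ≈ -1029.6)
M = -11 + 29*sqrt(74) (M = 29*sqrt(35 + 39) - 11 = 29*sqrt(74) - 11 = -11 + 29*sqrt(74) ≈ 238.47)
T + M = -5148/5 + (-11 + 29*sqrt(74)) = -5203/5 + 29*sqrt(74)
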